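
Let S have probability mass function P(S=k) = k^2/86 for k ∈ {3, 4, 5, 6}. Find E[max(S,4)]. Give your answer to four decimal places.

E[max(S,4)] = Σ max(s,4)·P(S=s)
 = 4·9/86 + 4·8/43 + 5·25/86 + 6·18/43
 = 18/43 + 32/43 + 125/86 + 108/43
 = 441/86

5.1279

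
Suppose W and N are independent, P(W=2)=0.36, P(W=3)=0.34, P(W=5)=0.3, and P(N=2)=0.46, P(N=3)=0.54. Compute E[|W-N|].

E[|W-N|] = Σ_w Σ_n |w-n| · P(W=w)P(N=n)
 = 0·0.1656 + 1·0.1944 + 1·0.1564 + 0·0.1836 + 3·0.138 + 2·0.162
 = 0 + 0.1944 + 0.1564 + 0 + 0.414 + 0.324
 = 1.0888

1.0888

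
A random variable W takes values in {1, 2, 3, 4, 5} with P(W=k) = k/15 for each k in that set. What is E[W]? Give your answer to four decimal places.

E[W] = Σ w·P(W=w)
 = 1·1/15 + 2·2/15 + 3·1/5 + 4·4/15 + 5·1/3
 = 1/15 + 4/15 + 3/5 + 16/15 + 5/3
 = 11/3

3.6667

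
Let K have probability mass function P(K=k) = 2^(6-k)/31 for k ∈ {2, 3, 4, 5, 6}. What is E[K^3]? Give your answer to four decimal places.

34.3871

E[K^3] = Σ k^3·P(K=k)
 = 8·16/31 + 27·8/31 + 64·4/31 + 125·2/31 + 216·1/31
 = 128/31 + 216/31 + 256/31 + 250/31 + 216/31
 = 1066/31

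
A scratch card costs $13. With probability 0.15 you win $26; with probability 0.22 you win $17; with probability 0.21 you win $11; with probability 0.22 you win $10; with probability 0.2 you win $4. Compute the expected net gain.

-0.05

E[payout] = 26·0.15 + 17·0.22 + 11·0.21 + 10·0.22 + 4·0.2
 = 3.9 + 3.74 + 2.31 + 2.2 + 0.8
 = 12.95
Net = 12.95 - 13 = -0.05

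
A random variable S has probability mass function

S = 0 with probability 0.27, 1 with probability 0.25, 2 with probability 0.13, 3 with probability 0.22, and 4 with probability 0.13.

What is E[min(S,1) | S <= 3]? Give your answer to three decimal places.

P(S <= 3) = 0.27 + 0.25 + 0.13 + 0.22 = 0.87.
E[min(S,1) | S <= 3] = [0·0.27 + 1·0.25 + 1·0.13 + 1·0.22] / 0.87
 = 0.6 / 0.87
 = 20/29

0.690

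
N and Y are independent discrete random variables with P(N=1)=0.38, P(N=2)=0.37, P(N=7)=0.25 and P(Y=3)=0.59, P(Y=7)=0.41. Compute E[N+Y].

7.51

E[N+Y] = Σ_n Σ_y (n+y) · P(N=n)P(Y=y)
 = 4·0.2242 + 8·0.1558 + 5·0.2183 + 9·0.1517 + 10·0.1475 + 14·0.1025
 = 0.8968 + 1.2464 + 1.0915 + 1.3653 + 1.475 + 1.435
 = 7.51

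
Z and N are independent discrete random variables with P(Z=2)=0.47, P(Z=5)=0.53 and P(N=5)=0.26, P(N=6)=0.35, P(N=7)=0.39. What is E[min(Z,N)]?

E[min(Z,N)] = Σ_z Σ_n min(z,n) · P(Z=z)P(N=n)
 = 2·0.1222 + 2·0.1645 + 2·0.1833 + 5·0.1378 + 5·0.1855 + 5·0.2067
 = 0.2444 + 0.329 + 0.3666 + 0.689 + 0.9275 + 1.0335
 = 3.59

3.59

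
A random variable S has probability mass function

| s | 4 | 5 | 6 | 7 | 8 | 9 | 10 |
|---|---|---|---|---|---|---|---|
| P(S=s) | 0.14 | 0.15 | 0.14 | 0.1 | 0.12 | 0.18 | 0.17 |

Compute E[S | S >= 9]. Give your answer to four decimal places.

P(S >= 9) = 0.18 + 0.17 = 0.35.
E[S | S >= 9] = [9·0.18 + 10·0.17] / 0.35
 = 3.32 / 0.35
 = 332/35

9.4857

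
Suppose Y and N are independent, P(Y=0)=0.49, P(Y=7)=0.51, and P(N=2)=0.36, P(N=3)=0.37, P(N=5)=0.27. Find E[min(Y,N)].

E[min(Y,N)] = Σ_y Σ_n min(y,n) · P(Y=y)P(N=n)
 = 0·0.1764 + 0·0.1813 + 0·0.1323 + 2·0.1836 + 3·0.1887 + 5·0.1377
 = 0 + 0 + 0 + 0.3672 + 0.5661 + 0.6885
 = 1.6218

1.6218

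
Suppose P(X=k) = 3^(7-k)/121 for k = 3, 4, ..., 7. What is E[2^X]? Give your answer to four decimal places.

E[2^X] = Σ 2^x·P(X=x)
 = 8·81/121 + 16·27/121 + 32·9/121 + 64·3/121 + 128·1/121
 = 648/121 + 432/121 + 288/121 + 192/121 + 128/121
 = 1688/121

13.9504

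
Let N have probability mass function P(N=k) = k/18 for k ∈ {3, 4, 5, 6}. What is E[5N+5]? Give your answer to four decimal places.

28.8889

E[5N+5] = Σ (5n+5)·P(N=n)
 = 20·1/6 + 25·2/9 + 30·5/18 + 35·1/3
 = 10/3 + 50/9 + 25/3 + 35/3
 = 260/9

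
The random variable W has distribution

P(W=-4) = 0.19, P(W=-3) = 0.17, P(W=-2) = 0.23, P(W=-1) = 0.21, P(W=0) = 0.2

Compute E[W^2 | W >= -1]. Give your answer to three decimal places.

P(W >= -1) = 0.21 + 0.2 = 0.41.
E[W^2 | W >= -1] = [1·0.21 + 0·0.2] / 0.41
 = 0.21 / 0.41
 = 21/41

0.512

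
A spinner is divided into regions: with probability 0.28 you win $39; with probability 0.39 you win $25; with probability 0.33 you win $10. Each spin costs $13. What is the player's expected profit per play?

10.97

E[payout] = 39·0.28 + 25·0.39 + 10·0.33
 = 10.92 + 9.75 + 3.3
 = 23.97
Net = 23.97 - 13 = 10.97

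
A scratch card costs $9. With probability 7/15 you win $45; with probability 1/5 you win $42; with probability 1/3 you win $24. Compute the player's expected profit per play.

28.4

E[payout] = 45·7/15 + 42·1/5 + 24·1/3
 = 21 + 42/5 + 8
 = 187/5
Net = 187/5 - 9 = 142/5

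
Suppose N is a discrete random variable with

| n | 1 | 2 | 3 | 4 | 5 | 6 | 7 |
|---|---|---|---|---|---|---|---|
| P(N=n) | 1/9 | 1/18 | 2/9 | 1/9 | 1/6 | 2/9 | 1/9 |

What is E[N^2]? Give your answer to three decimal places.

E[N^2] = Σ n^2·P(N=n)
 = 1·1/9 + 4·1/18 + 9·2/9 + 16·1/9 + 25·1/6 + 36·2/9 + 49·1/9
 = 1/9 + 2/9 + 2 + 16/9 + 25/6 + 8 + 49/9
 = 391/18

21.722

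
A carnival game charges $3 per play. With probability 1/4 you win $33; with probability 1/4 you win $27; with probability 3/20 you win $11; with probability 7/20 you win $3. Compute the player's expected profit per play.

14.7

E[payout] = 33·1/4 + 27·1/4 + 11·3/20 + 3·7/20
 = 33/4 + 27/4 + 33/20 + 21/20
 = 177/10
Net = 177/10 - 3 = 147/10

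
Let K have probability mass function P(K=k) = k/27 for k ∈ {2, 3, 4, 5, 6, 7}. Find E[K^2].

E[K^2] = Σ k^2·P(K=k)
 = 4·2/27 + 9·1/9 + 16·4/27 + 25·5/27 + 36·2/9 + 49·7/27
 = 8/27 + 1 + 64/27 + 125/27 + 8 + 343/27
 = 29

29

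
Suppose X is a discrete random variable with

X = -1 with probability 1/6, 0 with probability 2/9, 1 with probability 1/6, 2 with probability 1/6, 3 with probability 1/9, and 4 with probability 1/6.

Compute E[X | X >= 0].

P(X >= 0) = 2/9 + 1/6 + 1/6 + 1/9 + 1/6 = 5/6.
E[X | X >= 0] = [0·2/9 + 1·1/6 + 2·1/6 + 3·1/9 + 4·1/6] / (5/6)
 = 3/2 / (5/6)
 = 9/5

1.8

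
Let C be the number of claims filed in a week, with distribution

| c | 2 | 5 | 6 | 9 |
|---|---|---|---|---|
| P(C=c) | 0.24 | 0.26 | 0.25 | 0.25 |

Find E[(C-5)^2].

6.41

E[(C-5)^2] = Σ (c-5)^2·P(C=c)
 = 9·0.24 + 0·0.26 + 1·0.25 + 16·0.25
 = 2.16 + 0 + 0.25 + 4
 = 6.41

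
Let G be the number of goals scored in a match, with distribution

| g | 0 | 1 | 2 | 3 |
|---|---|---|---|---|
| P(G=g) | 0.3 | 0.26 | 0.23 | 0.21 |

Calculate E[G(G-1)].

E[G(G-1)] = Σ g(g-1)·P(G=g)
 = 0·0.3 + 0·0.26 + 2·0.23 + 6·0.21
 = 0 + 0 + 0.46 + 1.26
 = 1.72

1.72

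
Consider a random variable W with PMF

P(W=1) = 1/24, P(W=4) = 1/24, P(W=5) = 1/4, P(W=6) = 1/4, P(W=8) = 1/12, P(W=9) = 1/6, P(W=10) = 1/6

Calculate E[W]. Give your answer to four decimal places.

E[W] = Σ w·P(W=w)
 = 1·1/24 + 4·1/24 + 5·1/4 + 6·1/4 + 8·1/12 + 9·1/6 + 10·1/6
 = 1/24 + 1/6 + 5/4 + 3/2 + 2/3 + 3/2 + 5/3
 = 163/24

6.7917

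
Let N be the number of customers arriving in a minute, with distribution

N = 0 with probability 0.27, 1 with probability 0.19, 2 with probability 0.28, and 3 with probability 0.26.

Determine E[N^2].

E[N^2] = Σ n^2·P(N=n)
 = 0·0.27 + 1·0.19 + 4·0.28 + 9·0.26
 = 0 + 0.19 + 1.12 + 2.34
 = 3.65

3.65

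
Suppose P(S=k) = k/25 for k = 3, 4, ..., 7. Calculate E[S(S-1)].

E[S(S-1)] = Σ s(s-1)·P(S=s)
 = 6·3/25 + 12·4/25 + 20·1/5 + 30·6/25 + 42·7/25
 = 18/25 + 48/25 + 4 + 36/5 + 294/25
 = 128/5

25.6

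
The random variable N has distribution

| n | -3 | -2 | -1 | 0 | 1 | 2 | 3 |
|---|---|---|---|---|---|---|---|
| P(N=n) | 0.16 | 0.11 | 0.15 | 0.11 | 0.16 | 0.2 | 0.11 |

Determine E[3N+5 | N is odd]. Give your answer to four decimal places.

4.2759

P(N is odd) = 0.16 + 0.15 + 0.16 + 0.11 = 0.58.
E[3N+5 | N is odd] = [(-4)·0.16 + 2·0.15 + 8·0.16 + 14·0.11] / 0.58
 = 2.48 / 0.58
 = 124/29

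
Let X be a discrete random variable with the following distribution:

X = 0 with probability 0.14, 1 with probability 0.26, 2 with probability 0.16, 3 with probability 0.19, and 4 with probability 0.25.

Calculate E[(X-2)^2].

2.01

E[(X-2)^2] = Σ (x-2)^2·P(X=x)
 = 4·0.14 + 1·0.26 + 0·0.16 + 1·0.19 + 4·0.25
 = 0.56 + 0.26 + 0 + 0.19 + 1
 = 2.01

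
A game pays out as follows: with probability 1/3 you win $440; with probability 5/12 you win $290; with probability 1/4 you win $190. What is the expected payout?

E[payout] = 440·1/3 + 290·5/12 + 190·1/4
 = 440/3 + 725/6 + 95/2
 = 315

315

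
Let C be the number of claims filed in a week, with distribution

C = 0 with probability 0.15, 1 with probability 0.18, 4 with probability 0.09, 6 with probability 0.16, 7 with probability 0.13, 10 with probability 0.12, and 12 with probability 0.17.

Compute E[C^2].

50.23

E[C^2] = Σ c^2·P(C=c)
 = 0·0.15 + 1·0.18 + 16·0.09 + 36·0.16 + 49·0.13 + 100·0.12 + 144·0.17
 = 0 + 0.18 + 1.44 + 5.76 + 6.37 + 12 + 24.48
 = 50.23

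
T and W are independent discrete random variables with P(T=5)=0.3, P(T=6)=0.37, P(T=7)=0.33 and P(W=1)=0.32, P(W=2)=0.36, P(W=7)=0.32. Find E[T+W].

E[T+W] = Σ_t Σ_w (t+w) · P(T=t)P(W=w)
 = 6·0.096 + 7·0.108 + 12·0.096 + 7·0.1184 + 8·0.1332 + 13·0.1184 + 8·0.1056 + 9·0.1188 + 14·0.1056
 = 0.576 + 0.756 + 1.152 + 0.8288 + 1.0656 + 1.5392 + 0.8448 + 1.0692 + 1.4784
 = 9.31

9.31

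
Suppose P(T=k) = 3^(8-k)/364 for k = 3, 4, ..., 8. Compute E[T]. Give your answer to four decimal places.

3.4918

E[T] = Σ t·P(T=t)
 = 3·243/364 + 4·81/364 + 5·27/364 + 6·9/364 + 7·3/364 + 8·1/364
 = 729/364 + 81/91 + 135/364 + 27/182 + 3/52 + 2/91
 = 1271/364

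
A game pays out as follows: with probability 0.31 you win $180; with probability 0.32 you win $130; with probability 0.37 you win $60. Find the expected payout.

119.6

E[payout] = 180·0.31 + 130·0.32 + 60·0.37
 = 55.8 + 41.6 + 22.2
 = 119.6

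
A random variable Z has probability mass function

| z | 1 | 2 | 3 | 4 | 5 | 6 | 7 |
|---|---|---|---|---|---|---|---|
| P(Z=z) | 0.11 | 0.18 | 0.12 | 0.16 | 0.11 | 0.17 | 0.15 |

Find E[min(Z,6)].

3.94

E[min(Z,6)] = Σ min(z,6)·P(Z=z)
 = 1·0.11 + 2·0.18 + 3·0.12 + 4·0.16 + 5·0.11 + 6·0.17 + 6·0.15
 = 0.11 + 0.36 + 0.36 + 0.64 + 0.55 + 1.02 + 0.9
 = 3.94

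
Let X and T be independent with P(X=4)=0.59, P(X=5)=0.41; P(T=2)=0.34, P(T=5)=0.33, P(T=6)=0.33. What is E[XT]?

19.0071

E[XT] = Σ_x Σ_t xt · P(X=x)P(T=t)
 = 8·0.2006 + 20·0.1947 + 24·0.1947 + 10·0.1394 + 25·0.1353 + 30·0.1353
 = 1.6048 + 3.894 + 4.6728 + 1.394 + 3.3825 + 4.059
 = 19.0071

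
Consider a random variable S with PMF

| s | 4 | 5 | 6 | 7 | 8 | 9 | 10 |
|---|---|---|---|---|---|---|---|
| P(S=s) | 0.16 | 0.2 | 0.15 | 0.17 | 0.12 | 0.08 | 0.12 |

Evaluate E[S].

6.61

E[S] = Σ s·P(S=s)
 = 4·0.16 + 5·0.2 + 6·0.15 + 7·0.17 + 8·0.12 + 9·0.08 + 10·0.12
 = 0.64 + 1 + 0.9 + 1.19 + 0.96 + 0.72 + 1.2
 = 6.61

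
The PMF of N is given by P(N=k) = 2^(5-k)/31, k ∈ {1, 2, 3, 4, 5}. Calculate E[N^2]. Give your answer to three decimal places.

4.548

E[N^2] = Σ n^2·P(N=n)
 = 1·16/31 + 4·8/31 + 9·4/31 + 16·2/31 + 25·1/31
 = 16/31 + 32/31 + 36/31 + 32/31 + 25/31
 = 141/31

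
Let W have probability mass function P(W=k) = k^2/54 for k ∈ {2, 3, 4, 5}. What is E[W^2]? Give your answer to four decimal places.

18.1111

E[W^2] = Σ w^2·P(W=w)
 = 4·2/27 + 9·1/6 + 16·8/27 + 25·25/54
 = 8/27 + 3/2 + 128/27 + 625/54
 = 163/9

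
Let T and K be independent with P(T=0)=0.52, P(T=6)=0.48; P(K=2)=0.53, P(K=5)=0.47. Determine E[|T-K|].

E[|T-K|] = Σ_t Σ_k |t-k| · P(T=t)P(K=k)
 = 2·0.2756 + 5·0.2444 + 4·0.2544 + 1·0.2256
 = 0.5512 + 1.222 + 1.0176 + 0.2256
 = 3.0164

3.0164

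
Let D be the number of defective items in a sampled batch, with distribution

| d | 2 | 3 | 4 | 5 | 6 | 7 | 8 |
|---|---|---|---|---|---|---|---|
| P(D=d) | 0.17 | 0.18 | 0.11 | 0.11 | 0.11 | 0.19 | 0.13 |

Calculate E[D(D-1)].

23.5

E[D(D-1)] = Σ d(d-1)·P(D=d)
 = 2·0.17 + 6·0.18 + 12·0.11 + 20·0.11 + 30·0.11 + 42·0.19 + 56·0.13
 = 0.34 + 1.08 + 1.32 + 2.2 + 3.3 + 7.98 + 7.28
 = 23.5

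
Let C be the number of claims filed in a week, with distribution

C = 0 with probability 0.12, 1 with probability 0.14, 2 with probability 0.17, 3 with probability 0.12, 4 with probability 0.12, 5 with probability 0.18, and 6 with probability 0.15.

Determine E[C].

3.12

E[C] = Σ c·P(C=c)
 = 0·0.12 + 1·0.14 + 2·0.17 + 3·0.12 + 4·0.12 + 5·0.18 + 6·0.15
 = 0 + 0.14 + 0.34 + 0.36 + 0.48 + 0.9 + 0.9
 = 3.12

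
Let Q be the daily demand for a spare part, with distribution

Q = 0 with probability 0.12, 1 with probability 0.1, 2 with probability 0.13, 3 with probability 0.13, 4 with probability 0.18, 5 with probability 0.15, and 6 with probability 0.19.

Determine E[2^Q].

E[2^Q] = Σ 2^q·P(Q=q)
 = 1·0.12 + 2·0.1 + 4·0.13 + 8·0.13 + 16·0.18 + 32·0.15 + 64·0.19
 = 0.12 + 0.2 + 0.52 + 1.04 + 2.88 + 4.8 + 12.16
 = 21.72

21.72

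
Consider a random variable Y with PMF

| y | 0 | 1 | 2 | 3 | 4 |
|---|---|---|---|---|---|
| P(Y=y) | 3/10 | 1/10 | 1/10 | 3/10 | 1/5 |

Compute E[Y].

2

E[Y] = Σ y·P(Y=y)
 = 0·3/10 + 1·1/10 + 2·1/10 + 3·3/10 + 4·1/5
 = 0 + 1/10 + 1/5 + 9/10 + 4/5
 = 2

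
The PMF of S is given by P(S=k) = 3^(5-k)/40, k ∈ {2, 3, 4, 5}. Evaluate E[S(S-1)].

E[S(S-1)] = Σ s(s-1)·P(S=s)
 = 2·27/40 + 6·9/40 + 12·3/40 + 20·1/40
 = 27/20 + 27/20 + 9/10 + 1/2
 = 41/10

4.1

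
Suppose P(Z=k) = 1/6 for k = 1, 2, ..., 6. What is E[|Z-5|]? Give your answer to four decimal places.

1.8333

E[|Z-5|] = Σ |z-5|·P(Z=z)
 = 4·1/6 + 3·1/6 + 2·1/6 + 1·1/6 + 0·1/6 + 1·1/6
 = 2/3 + 1/2 + 1/3 + 1/6 + 0 + 1/6
 = 11/6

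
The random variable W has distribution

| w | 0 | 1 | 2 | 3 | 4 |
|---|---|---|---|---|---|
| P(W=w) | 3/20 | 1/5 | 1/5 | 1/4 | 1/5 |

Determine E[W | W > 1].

3

P(W > 1) = 1/5 + 1/4 + 1/5 = 13/20.
E[W | W > 1] = [2·1/5 + 3·1/4 + 4·1/5] / (13/20)
 = 39/20 / (13/20)
 = 3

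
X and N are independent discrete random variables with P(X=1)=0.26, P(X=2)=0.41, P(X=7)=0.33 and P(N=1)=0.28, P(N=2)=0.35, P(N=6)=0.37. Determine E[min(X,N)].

E[min(X,N)] = Σ_x Σ_n min(x,n) · P(X=x)P(N=n)
 = 1·0.0728 + 1·0.091 + 1·0.0962 + 1·0.1148 + 2·0.1435 + 2·0.1517 + 1·0.0924 + 2·0.1155 + 6·0.1221
 = 0.0728 + 0.091 + 0.0962 + 0.1148 + 0.287 + 0.3034 + 0.0924 + 0.231 + 0.7326
 = 2.0212

2.0212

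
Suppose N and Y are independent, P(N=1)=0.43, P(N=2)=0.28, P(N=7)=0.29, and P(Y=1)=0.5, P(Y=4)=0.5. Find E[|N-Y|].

E[|N-Y|] = Σ_n Σ_y |n-y| · P(N=n)P(Y=y)
 = 0·0.215 + 3·0.215 + 1·0.14 + 2·0.14 + 6·0.145 + 3·0.145
 = 0 + 0.645 + 0.14 + 0.28 + 0.87 + 0.435
 = 2.37

2.37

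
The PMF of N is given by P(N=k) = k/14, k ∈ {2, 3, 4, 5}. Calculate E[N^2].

E[N^2] = Σ n^2·P(N=n)
 = 4·1/7 + 9·3/14 + 16·2/7 + 25·5/14
 = 4/7 + 27/14 + 32/7 + 125/14
 = 16

16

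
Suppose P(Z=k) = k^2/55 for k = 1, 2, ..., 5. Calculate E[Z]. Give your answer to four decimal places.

E[Z] = Σ z·P(Z=z)
 = 1·1/55 + 2·4/55 + 3·9/55 + 4·16/55 + 5·5/11
 = 1/55 + 8/55 + 27/55 + 64/55 + 25/11
 = 45/11

4.0909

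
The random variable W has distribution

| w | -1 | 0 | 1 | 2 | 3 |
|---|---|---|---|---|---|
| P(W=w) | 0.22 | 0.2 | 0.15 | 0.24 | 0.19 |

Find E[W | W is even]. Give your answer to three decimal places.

P(W is even) = 0.2 + 0.24 = 0.44.
E[W | W is even] = [0·0.2 + 2·0.24] / 0.44
 = 0.48 / 0.44
 = 12/11

1.091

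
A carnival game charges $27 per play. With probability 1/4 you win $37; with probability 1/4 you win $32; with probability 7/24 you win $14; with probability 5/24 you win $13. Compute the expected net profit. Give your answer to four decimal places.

E[payout] = 37·1/4 + 32·1/4 + 14·7/24 + 13·5/24
 = 37/4 + 8 + 49/12 + 65/24
 = 577/24
Net = 577/24 - 27 = -71/24

-2.9583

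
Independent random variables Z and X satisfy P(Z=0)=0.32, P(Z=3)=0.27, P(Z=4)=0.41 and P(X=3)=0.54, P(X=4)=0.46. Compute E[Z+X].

5.91

E[Z+X] = Σ_z Σ_x (z+x) · P(Z=z)P(X=x)
 = 3·0.1728 + 4·0.1472 + 6·0.1458 + 7·0.1242 + 7·0.2214 + 8·0.1886
 = 0.5184 + 0.5888 + 0.8748 + 0.8694 + 1.5498 + 1.5088
 = 5.91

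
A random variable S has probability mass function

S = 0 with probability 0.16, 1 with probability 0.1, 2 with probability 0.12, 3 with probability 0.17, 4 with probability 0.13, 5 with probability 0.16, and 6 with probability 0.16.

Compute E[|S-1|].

E[|S-1|] = Σ |s-1|·P(S=s)
 = 1·0.16 + 0·0.1 + 1·0.12 + 2·0.17 + 3·0.13 + 4·0.16 + 5·0.16
 = 0.16 + 0 + 0.12 + 0.34 + 0.39 + 0.64 + 0.8
 = 2.45

2.45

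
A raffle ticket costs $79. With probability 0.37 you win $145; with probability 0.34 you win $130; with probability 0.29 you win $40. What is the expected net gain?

E[payout] = 145·0.37 + 130·0.34 + 40·0.29
 = 53.65 + 44.2 + 11.6
 = 109.45
Net = 109.45 - 79 = 30.45

30.45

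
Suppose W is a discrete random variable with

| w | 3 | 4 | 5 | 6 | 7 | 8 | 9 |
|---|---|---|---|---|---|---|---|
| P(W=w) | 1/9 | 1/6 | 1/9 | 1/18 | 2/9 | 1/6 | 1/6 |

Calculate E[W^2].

E[W^2] = Σ w^2·P(W=w)
 = 9·1/9 + 16·1/6 + 25·1/9 + 36·1/18 + 49·2/9 + 64·1/6 + 81·1/6
 = 1 + 8/3 + 25/9 + 2 + 98/9 + 32/3 + 27/2
 = 87/2

43.5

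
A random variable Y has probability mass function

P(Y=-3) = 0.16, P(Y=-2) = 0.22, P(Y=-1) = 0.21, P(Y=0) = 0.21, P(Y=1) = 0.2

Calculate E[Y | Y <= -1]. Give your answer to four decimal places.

-1.9153

P(Y <= -1) = 0.16 + 0.22 + 0.21 = 0.59.
E[Y | Y <= -1] = [(-3)·0.16 + (-2)·0.22 + (-1)·0.21] / 0.59
 = -1.13 / 0.59
 = -113/59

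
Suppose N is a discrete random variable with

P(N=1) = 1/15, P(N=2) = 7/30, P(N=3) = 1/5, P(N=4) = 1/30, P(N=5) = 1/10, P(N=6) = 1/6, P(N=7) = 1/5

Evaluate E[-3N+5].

E[-3N+5] = Σ (-3n+5)·P(N=n)
 = 2·1/15 + (-1)·7/30 + (-4)·1/5 + (-7)·1/30 + (-10)·1/10 + (-13)·1/6 + (-16)·1/5
 = 2/15 + (-7/30) + (-4/5) + (-7/30) + (-1) + (-13/6) + (-16/5)
 = -15/2

-7.5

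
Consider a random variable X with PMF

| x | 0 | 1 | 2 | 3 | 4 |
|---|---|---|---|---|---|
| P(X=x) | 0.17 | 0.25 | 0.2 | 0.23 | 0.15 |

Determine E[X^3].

E[X^3] = Σ x^3·P(X=x)
 = 0·0.17 + 1·0.25 + 8·0.2 + 27·0.23 + 64·0.15
 = 0 + 0.25 + 1.6 + 6.21 + 9.6
 = 17.66

17.66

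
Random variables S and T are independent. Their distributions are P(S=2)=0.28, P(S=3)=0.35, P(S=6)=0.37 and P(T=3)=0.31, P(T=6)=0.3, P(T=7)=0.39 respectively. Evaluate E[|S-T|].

E[|S-T|] = Σ_s Σ_t |s-t| · P(S=s)P(T=t)
 = 1·0.0868 + 4·0.084 + 5·0.1092 + 0·0.1085 + 3·0.105 + 4·0.1365 + 3·0.1147 + 0·0.111 + 1·0.1443
 = 0.0868 + 0.336 + 0.546 + 0 + 0.315 + 0.546 + 0.3441 + 0 + 0.1443
 = 2.3182

2.3182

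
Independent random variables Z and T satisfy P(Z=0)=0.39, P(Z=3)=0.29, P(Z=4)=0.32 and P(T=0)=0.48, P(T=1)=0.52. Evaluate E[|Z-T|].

E[|Z-T|] = Σ_z Σ_t |z-t| · P(Z=z)P(T=t)
 = 0·0.1872 + 1·0.2028 + 3·0.1392 + 2·0.1508 + 4·0.1536 + 3·0.1664
 = 0 + 0.2028 + 0.4176 + 0.3016 + 0.6144 + 0.4992
 = 2.0356

2.0356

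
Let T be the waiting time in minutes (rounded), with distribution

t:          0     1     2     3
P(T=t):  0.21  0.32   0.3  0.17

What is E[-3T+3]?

E[-3T+3] = Σ (-3t+3)·P(T=t)
 = 3·0.21 + 0·0.32 + (-3)·0.3 + (-6)·0.17
 = 0.63 + 0 + (-0.9) + (-1.02)
 = -1.29

-1.29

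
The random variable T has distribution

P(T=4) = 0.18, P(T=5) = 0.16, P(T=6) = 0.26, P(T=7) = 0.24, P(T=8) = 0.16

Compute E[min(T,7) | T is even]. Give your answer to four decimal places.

P(T is even) = 0.18 + 0.26 + 0.16 = 0.6.
E[min(T,7) | T is even] = [4·0.18 + 6·0.26 + 7·0.16] / 0.6
 = 3.4 / 0.6
 = 17/3

5.6667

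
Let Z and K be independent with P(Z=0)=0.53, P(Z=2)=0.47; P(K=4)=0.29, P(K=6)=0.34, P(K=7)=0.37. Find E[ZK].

E[ZK] = Σ_z Σ_k zk · P(Z=z)P(K=k)
 = 0·0.1537 + 0·0.1802 + 0·0.1961 + 8·0.1363 + 12·0.1598 + 14·0.1739
 = 0 + 0 + 0 + 1.0904 + 1.9176 + 2.4346
 = 5.4426

5.4426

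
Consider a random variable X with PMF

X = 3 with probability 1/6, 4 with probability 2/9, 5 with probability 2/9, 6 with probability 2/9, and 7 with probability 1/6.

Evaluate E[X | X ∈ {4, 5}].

4.5

P(X ∈ {4, 5}) = 2/9 + 2/9 = 4/9.
E[X | X ∈ {4, 5}] = [4·2/9 + 5·2/9] / (4/9)
 = 2 / (4/9)
 = 9/2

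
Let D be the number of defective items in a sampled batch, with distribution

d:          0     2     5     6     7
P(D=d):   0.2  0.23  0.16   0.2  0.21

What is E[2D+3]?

E[2D+3] = Σ (2d+3)·P(D=d)
 = 3·0.2 + 7·0.23 + 13·0.16 + 15·0.2 + 17·0.21
 = 0.6 + 1.61 + 2.08 + 3 + 3.57
 = 10.86

10.86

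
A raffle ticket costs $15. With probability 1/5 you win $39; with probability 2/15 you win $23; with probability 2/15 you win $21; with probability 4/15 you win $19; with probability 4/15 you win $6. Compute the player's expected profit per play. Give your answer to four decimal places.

5.3333

E[payout] = 39·1/5 + 23·2/15 + 21·2/15 + 19·4/15 + 6·4/15
 = 39/5 + 46/15 + 14/5 + 76/15 + 8/5
 = 61/3
Net = 61/3 - 15 = 16/3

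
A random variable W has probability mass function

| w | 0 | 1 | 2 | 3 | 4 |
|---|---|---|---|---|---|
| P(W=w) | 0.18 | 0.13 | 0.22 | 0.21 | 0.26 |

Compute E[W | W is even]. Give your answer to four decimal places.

P(W is even) = 0.18 + 0.22 + 0.26 = 0.66.
E[W | W is even] = [0·0.18 + 2·0.22 + 4·0.26] / 0.66
 = 1.48 / 0.66
 = 74/33

2.2424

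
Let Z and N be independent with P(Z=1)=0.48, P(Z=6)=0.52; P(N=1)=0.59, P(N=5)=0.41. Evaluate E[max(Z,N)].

4.3872

E[max(Z,N)] = Σ_z Σ_n max(z,n) · P(Z=z)P(N=n)
 = 1·0.2832 + 5·0.1968 + 6·0.3068 + 6·0.2132
 = 0.2832 + 0.984 + 1.8408 + 1.2792
 = 4.3872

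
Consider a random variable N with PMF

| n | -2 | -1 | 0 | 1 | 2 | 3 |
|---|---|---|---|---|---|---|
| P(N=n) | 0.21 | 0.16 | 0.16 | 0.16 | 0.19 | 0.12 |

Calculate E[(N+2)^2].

E[(N+2)^2] = Σ (n+2)^2·P(N=n)
 = 0·0.21 + 1·0.16 + 4·0.16 + 9·0.16 + 16·0.19 + 25·0.12
 = 0 + 0.16 + 0.64 + 1.44 + 3.04 + 3
 = 8.28

8.28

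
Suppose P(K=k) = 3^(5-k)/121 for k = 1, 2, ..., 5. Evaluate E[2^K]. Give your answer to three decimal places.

3.488

E[2^K] = Σ 2^k·P(K=k)
 = 2·81/121 + 4·27/121 + 8·9/121 + 16·3/121 + 32·1/121
 = 162/121 + 108/121 + 72/121 + 48/121 + 32/121
 = 422/121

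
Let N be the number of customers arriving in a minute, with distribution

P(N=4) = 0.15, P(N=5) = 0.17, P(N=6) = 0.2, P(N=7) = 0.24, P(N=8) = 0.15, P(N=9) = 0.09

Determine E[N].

6.34

E[N] = Σ n·P(N=n)
 = 4·0.15 + 5·0.17 + 6·0.2 + 7·0.24 + 8·0.15 + 9·0.09
 = 0.6 + 0.85 + 1.2 + 1.68 + 1.2 + 0.81
 = 6.34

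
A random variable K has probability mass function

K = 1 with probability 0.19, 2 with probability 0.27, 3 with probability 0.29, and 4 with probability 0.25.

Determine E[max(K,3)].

3.25

E[max(K,3)] = Σ max(k,3)·P(K=k)
 = 3·0.19 + 3·0.27 + 3·0.29 + 4·0.25
 = 0.57 + 0.81 + 0.87 + 1
 = 3.25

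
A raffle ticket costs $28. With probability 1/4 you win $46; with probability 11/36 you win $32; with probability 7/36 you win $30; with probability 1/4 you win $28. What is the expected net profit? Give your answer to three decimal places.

E[payout] = 46·1/4 + 32·11/36 + 30·7/36 + 28·1/4
 = 23/2 + 88/9 + 35/6 + 7
 = 307/9
Net = 307/9 - 28 = 55/9

6.111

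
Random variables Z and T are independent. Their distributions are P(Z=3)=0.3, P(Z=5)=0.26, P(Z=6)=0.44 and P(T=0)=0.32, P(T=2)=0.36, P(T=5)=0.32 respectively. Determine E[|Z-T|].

2.904

E[|Z-T|] = Σ_z Σ_t |z-t| · P(Z=z)P(T=t)
 = 3·0.096 + 1·0.108 + 2·0.096 + 5·0.0832 + 3·0.0936 + 0·0.0832 + 6·0.1408 + 4·0.1584 + 1·0.1408
 = 0.288 + 0.108 + 0.192 + 0.416 + 0.2808 + 0 + 0.8448 + 0.6336 + 0.1408
 = 2.904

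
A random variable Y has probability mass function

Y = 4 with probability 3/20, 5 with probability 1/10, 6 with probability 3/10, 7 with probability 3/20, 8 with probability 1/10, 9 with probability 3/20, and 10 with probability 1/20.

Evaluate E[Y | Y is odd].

7.25

P(Y is odd) = 1/10 + 3/20 + 3/20 = 2/5.
E[Y | Y is odd] = [5·1/10 + 7·3/20 + 9·3/20] / (2/5)
 = 29/10 / (2/5)
 = 29/4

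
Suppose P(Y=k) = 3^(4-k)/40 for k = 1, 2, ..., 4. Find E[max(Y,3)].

3.025

E[max(Y,3)] = Σ max(y,3)·P(Y=y)
 = 3·27/40 + 3·9/40 + 3·3/40 + 4·1/40
 = 81/40 + 27/40 + 9/40 + 1/10
 = 121/40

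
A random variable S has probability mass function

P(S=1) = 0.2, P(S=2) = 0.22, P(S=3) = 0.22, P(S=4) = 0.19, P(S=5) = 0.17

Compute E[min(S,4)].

2.74

E[min(S,4)] = Σ min(s,4)·P(S=s)
 = 1·0.2 + 2·0.22 + 3·0.22 + 4·0.19 + 4·0.17
 = 0.2 + 0.44 + 0.66 + 0.76 + 0.68
 = 2.74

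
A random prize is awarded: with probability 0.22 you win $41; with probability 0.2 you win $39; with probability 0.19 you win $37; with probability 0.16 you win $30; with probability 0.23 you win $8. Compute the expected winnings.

E[payout] = 41·0.22 + 39·0.2 + 37·0.19 + 30·0.16 + 8·0.23
 = 9.02 + 7.8 + 7.03 + 4.8 + 1.84
 = 30.49

30.49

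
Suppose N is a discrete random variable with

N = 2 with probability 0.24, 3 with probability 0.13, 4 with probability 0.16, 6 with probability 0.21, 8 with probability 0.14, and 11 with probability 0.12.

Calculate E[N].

5.21

E[N] = Σ n·P(N=n)
 = 2·0.24 + 3·0.13 + 4·0.16 + 6·0.21 + 8·0.14 + 11·0.12
 = 0.48 + 0.39 + 0.64 + 1.26 + 1.12 + 1.32
 = 5.21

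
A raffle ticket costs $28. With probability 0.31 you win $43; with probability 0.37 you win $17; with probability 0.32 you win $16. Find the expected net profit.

E[payout] = 43·0.31 + 17·0.37 + 16·0.32
 = 13.33 + 6.29 + 5.12
 = 24.74
Net = 24.74 - 28 = -3.26

-3.26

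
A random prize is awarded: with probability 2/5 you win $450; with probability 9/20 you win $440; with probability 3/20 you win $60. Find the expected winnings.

387

E[payout] = 450·2/5 + 440·9/20 + 60·3/20
 = 180 + 198 + 9
 = 387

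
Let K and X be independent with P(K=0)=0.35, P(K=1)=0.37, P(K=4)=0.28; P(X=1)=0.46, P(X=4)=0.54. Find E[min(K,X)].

1.1036

E[min(K,X)] = Σ_k Σ_x min(k,x) · P(K=k)P(X=x)
 = 0·0.161 + 0·0.189 + 1·0.1702 + 1·0.1998 + 1·0.1288 + 4·0.1512
 = 0 + 0 + 0.1702 + 0.1998 + 0.1288 + 0.6048
 = 1.1036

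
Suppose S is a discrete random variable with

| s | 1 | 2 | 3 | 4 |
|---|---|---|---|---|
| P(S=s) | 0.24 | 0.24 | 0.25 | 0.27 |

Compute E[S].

E[S] = Σ s·P(S=s)
 = 1·0.24 + 2·0.24 + 3·0.25 + 4·0.27
 = 0.24 + 0.48 + 0.75 + 1.08
 = 2.55

2.55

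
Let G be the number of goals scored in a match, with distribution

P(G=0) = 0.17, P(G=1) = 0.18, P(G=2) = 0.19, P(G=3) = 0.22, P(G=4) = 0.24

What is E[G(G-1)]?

E[G(G-1)] = Σ g(g-1)·P(G=g)
 = 0·0.17 + 0·0.18 + 2·0.19 + 6·0.22 + 12·0.24
 = 0 + 0 + 0.38 + 1.32 + 2.88
 = 4.58

4.58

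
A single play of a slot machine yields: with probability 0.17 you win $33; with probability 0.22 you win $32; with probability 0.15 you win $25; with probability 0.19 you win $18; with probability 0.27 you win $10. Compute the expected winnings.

E[payout] = 33·0.17 + 32·0.22 + 25·0.15 + 18·0.19 + 10·0.27
 = 5.61 + 7.04 + 3.75 + 3.42 + 2.7
 = 22.52

22.52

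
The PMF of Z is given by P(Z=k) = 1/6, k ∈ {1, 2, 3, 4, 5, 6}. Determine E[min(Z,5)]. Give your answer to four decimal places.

3.3333

E[min(Z,5)] = Σ min(z,5)·P(Z=z)
 = 1·1/6 + 2·1/6 + 3·1/6 + 4·1/6 + 5·1/6 + 5·1/6
 = 1/6 + 1/3 + 1/2 + 2/3 + 5/6 + 5/6
 = 10/3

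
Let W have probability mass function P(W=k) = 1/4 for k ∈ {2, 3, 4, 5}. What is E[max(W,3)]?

E[max(W,3)] = Σ max(w,3)·P(W=w)
 = 3·1/4 + 3·1/4 + 4·1/4 + 5·1/4
 = 3/4 + 3/4 + 1 + 5/4
 = 15/4

3.75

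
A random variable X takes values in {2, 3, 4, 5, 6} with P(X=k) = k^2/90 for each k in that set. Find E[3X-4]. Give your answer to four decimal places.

10.6667

E[3X-4] = Σ (3x-4)·P(X=x)
 = 2·2/45 + 5·1/10 + 8·8/45 + 11·5/18 + 14·2/5
 = 4/45 + 1/2 + 64/45 + 55/18 + 28/5
 = 32/3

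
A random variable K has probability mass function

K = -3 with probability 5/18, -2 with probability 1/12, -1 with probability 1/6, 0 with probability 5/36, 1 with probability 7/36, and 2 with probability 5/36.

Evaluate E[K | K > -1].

1

P(K > -1) = 5/36 + 7/36 + 5/36 = 17/36.
E[K | K > -1] = [0·5/36 + 1·7/36 + 2·5/36] / (17/36)
 = 17/36 / (17/36)
 = 1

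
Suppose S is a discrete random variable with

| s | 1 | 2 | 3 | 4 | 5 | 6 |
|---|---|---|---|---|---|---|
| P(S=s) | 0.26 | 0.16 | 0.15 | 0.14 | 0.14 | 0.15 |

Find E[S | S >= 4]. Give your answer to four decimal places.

P(S >= 4) = 0.14 + 0.14 + 0.15 = 0.43.
E[S | S >= 4] = [4·0.14 + 5·0.14 + 6·0.15] / 0.43
 = 2.16 / 0.43
 = 216/43

5.0233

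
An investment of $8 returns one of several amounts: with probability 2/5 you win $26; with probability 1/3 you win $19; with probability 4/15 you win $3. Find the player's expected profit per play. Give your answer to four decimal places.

E[payout] = 26·2/5 + 19·1/3 + 3·4/15
 = 52/5 + 19/3 + 4/5
 = 263/15
Net = 263/15 - 8 = 143/15

9.5333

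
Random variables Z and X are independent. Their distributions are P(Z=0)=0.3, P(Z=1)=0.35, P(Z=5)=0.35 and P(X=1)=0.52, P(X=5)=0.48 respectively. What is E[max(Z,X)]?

3.648

E[max(Z,X)] = Σ_z Σ_x max(z,x) · P(Z=z)P(X=x)
 = 1·0.156 + 5·0.144 + 1·0.182 + 5·0.168 + 5·0.182 + 5·0.168
 = 0.156 + 0.72 + 0.182 + 0.84 + 0.91 + 0.84
 = 3.648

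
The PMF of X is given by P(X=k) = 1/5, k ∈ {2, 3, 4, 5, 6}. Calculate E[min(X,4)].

E[min(X,4)] = Σ min(x,4)·P(X=x)
 = 2·1/5 + 3·1/5 + 4·1/5 + 4·1/5 + 4·1/5
 = 2/5 + 3/5 + 4/5 + 4/5 + 4/5
 = 17/5

3.4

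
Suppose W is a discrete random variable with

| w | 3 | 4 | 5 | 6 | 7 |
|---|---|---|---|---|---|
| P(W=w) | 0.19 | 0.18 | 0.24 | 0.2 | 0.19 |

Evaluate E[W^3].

155.02

E[W^3] = Σ w^3·P(W=w)
 = 27·0.19 + 64·0.18 + 125·0.24 + 216·0.2 + 343·0.19
 = 5.13 + 11.52 + 30 + 43.2 + 65.17
 = 155.02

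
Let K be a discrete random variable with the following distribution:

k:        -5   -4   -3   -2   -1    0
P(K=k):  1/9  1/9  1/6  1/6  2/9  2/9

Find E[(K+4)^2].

E[(K+4)^2] = Σ (k+4)^2·P(K=k)
 = 1·1/9 + 0·1/9 + 1·1/6 + 4·1/6 + 9·2/9 + 16·2/9
 = 1/9 + 0 + 1/6 + 2/3 + 2 + 32/9
 = 13/2

6.5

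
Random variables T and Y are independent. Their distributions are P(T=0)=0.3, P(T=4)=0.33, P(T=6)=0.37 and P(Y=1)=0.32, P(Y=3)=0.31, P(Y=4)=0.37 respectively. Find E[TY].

E[TY] = Σ_t Σ_y ty · P(T=t)P(Y=y)
 = 0·0.096 + 0·0.093 + 0·0.111 + 4·0.1056 + 12·0.1023 + 16·0.1221 + 6·0.1184 + 18·0.1147 + 24·0.1369
 = 0 + 0 + 0 + 0.4224 + 1.2276 + 1.9536 + 0.7104 + 2.0646 + 3.2856
 = 9.6642

9.6642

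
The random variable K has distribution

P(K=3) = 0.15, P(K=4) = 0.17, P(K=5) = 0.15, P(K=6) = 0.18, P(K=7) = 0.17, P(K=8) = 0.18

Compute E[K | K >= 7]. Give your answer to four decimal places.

7.5143

P(K >= 7) = 0.17 + 0.18 = 0.35.
E[K | K >= 7] = [7·0.17 + 8·0.18] / 0.35
 = 2.63 / 0.35
 = 263/35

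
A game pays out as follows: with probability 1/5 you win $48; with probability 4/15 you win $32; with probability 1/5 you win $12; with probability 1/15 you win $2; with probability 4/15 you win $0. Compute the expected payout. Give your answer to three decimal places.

20.667

E[payout] = 48·1/5 + 32·4/15 + 12·1/5 + 2·1/15 + 0·4/15
 = 48/5 + 128/15 + 12/5 + 2/15 + 0
 = 62/3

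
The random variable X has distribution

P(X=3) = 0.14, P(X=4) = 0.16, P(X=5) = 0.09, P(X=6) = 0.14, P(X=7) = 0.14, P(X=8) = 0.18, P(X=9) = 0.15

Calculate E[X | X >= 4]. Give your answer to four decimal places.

6.6279

P(X >= 4) = 0.16 + 0.09 + 0.14 + 0.14 + 0.18 + 0.15 = 0.86.
E[X | X >= 4] = [4·0.16 + 5·0.09 + 6·0.14 + 7·0.14 + 8·0.18 + 9·0.15] / 0.86
 = 5.7 / 0.86
 = 285/43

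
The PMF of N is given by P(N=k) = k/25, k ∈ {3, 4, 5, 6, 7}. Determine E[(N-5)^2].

E[(N-5)^2] = Σ (n-5)^2·P(N=n)
 = 4·3/25 + 1·4/25 + 0·1/5 + 1·6/25 + 4·7/25
 = 12/25 + 4/25 + 0 + 6/25 + 28/25
 = 2

2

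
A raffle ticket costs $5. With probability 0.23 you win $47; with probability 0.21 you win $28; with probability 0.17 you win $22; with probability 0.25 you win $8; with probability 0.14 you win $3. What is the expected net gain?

E[payout] = 47·0.23 + 28·0.21 + 22·0.17 + 8·0.25 + 3·0.14
 = 10.81 + 5.88 + 3.74 + 2 + 0.42
 = 22.85
Net = 22.85 - 5 = 17.85

17.85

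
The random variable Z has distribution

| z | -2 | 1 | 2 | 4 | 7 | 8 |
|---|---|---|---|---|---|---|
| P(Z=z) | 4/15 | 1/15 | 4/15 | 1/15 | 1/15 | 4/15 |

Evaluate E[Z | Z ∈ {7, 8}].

7.8

P(Z ∈ {7, 8}) = 1/15 + 4/15 = 1/3.
E[Z | Z ∈ {7, 8}] = [7·1/15 + 8·4/15] / (1/3)
 = 13/5 / (1/3)
 = 39/5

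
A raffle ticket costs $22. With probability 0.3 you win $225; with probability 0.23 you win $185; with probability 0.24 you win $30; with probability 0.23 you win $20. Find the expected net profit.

99.85

E[payout] = 225·0.3 + 185·0.23 + 30·0.24 + 20·0.23
 = 67.5 + 42.55 + 7.2 + 4.6
 = 121.85
Net = 121.85 - 22 = 99.85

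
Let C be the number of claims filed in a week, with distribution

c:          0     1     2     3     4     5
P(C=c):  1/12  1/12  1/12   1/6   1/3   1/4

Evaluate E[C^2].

E[C^2] = Σ c^2·P(C=c)
 = 0·1/12 + 1·1/12 + 4·1/12 + 9·1/6 + 16·1/3 + 25·1/4
 = 0 + 1/12 + 1/3 + 3/2 + 16/3 + 25/4
 = 27/2

13.5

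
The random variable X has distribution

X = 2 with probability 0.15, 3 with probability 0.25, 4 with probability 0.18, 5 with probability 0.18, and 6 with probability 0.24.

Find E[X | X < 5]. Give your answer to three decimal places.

P(X < 5) = 0.15 + 0.25 + 0.18 = 0.58.
E[X | X < 5] = [2·0.15 + 3·0.25 + 4·0.18] / 0.58
 = 1.77 / 0.58
 = 177/58

3.052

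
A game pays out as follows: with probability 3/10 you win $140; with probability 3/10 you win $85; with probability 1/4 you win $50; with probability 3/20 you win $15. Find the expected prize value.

E[payout] = 140·3/10 + 85·3/10 + 50·1/4 + 15·3/20
 = 42 + 51/2 + 25/2 + 9/4
 = 329/4

82.25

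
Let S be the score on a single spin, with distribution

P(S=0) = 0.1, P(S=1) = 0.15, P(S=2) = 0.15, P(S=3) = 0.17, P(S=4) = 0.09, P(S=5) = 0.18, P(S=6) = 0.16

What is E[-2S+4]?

-2.36

E[-2S+4] = Σ (-2s+4)·P(S=s)
 = 4·0.1 + 2·0.15 + 0·0.15 + (-2)·0.17 + (-4)·0.09 + (-6)·0.18 + (-8)·0.16
 = 0.4 + 0.3 + 0 + (-0.34) + (-0.36) + (-1.08) + (-1.28)
 = -2.36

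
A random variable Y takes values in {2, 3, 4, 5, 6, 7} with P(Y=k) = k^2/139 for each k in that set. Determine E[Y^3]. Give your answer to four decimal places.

E[Y^3] = Σ y^3·P(Y=y)
 = 8·4/139 + 27·9/139 + 64·16/139 + 125·25/139 + 216·36/139 + 343·49/139
 = 32/139 + 243/139 + 1024/139 + 3125/139 + 7776/139 + 16807/139
 = 29007/139

208.6835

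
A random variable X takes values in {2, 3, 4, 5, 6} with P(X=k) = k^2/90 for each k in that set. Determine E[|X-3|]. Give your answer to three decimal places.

E[|X-3|] = Σ |x-3|·P(X=x)
 = 1·2/45 + 0·1/10 + 1·8/45 + 2·5/18 + 3·2/5
 = 2/45 + 0 + 8/45 + 5/9 + 6/5
 = 89/45

1.978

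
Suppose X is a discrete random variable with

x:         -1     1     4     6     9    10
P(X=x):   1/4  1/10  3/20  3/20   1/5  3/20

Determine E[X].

E[X] = Σ x·P(X=x)
 = (-1)·1/4 + 1·1/10 + 4·3/20 + 6·3/20 + 9·1/5 + 10·3/20
 = (-1/4) + 1/10 + 3/5 + 9/10 + 9/5 + 3/2
 = 93/20

4.65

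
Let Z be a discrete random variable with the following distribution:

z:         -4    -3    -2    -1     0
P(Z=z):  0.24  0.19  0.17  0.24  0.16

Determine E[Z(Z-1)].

E[Z(Z-1)] = Σ z(z-1)·P(Z=z)
 = 20·0.24 + 12·0.19 + 6·0.17 + 2·0.24 + 0·0.16
 = 4.8 + 2.28 + 1.02 + 0.48 + 0
 = 8.58

8.58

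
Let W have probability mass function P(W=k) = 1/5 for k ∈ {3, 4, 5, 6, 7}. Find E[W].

E[W] = Σ w·P(W=w)
 = 3·1/5 + 4·1/5 + 5·1/5 + 6·1/5 + 7·1/5
 = 3/5 + 4/5 + 1 + 6/5 + 7/5
 = 5

5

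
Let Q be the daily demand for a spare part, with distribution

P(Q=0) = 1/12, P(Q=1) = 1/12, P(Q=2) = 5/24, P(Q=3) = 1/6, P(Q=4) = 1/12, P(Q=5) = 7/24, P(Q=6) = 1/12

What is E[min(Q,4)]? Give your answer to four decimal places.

E[min(Q,4)] = Σ min(q,4)·P(Q=q)
 = 0·1/12 + 1·1/12 + 2·5/24 + 3·1/6 + 4·1/12 + 4·7/24 + 4·1/12
 = 0 + 1/12 + 5/12 + 1/2 + 1/3 + 7/6 + 1/3
 = 17/6

2.8333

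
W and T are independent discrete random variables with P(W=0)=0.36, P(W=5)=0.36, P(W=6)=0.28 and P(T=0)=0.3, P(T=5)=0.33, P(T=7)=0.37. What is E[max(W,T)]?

E[max(W,T)] = Σ_w Σ_t max(w,t) · P(W=w)P(T=t)
 = 0·0.108 + 5·0.1188 + 7·0.1332 + 5·0.108 + 5·0.1188 + 7·0.1332 + 6·0.084 + 6·0.0924 + 7·0.1036
 = 0 + 0.594 + 0.9324 + 0.54 + 0.594 + 0.9324 + 0.504 + 0.5544 + 0.7252
 = 5.3764

5.3764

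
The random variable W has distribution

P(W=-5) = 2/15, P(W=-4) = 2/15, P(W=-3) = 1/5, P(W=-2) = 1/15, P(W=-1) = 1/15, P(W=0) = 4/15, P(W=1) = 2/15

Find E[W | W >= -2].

P(W >= -2) = 1/15 + 1/15 + 4/15 + 2/15 = 8/15.
E[W | W >= -2] = [(-2)·1/15 + (-1)·1/15 + 0·4/15 + 1·2/15] / (8/15)
 = -1/15 / (8/15)
 = -1/8

-0.125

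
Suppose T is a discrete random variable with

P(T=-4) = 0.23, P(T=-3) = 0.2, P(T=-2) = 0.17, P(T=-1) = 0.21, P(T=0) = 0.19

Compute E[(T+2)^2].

2.09

E[(T+2)^2] = Σ (t+2)^2·P(T=t)
 = 4·0.23 + 1·0.2 + 0·0.17 + 1·0.21 + 4·0.19
 = 0.92 + 0.2 + 0 + 0.21 + 0.76
 = 2.09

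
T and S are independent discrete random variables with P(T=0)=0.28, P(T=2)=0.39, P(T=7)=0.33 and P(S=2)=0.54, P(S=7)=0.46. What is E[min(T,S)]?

2.199

E[min(T,S)] = Σ_t Σ_s min(t,s) · P(T=t)P(S=s)
 = 0·0.1512 + 0·0.1288 + 2·0.2106 + 2·0.1794 + 2·0.1782 + 7·0.1518
 = 0 + 0 + 0.4212 + 0.3588 + 0.3564 + 1.0626
 = 2.199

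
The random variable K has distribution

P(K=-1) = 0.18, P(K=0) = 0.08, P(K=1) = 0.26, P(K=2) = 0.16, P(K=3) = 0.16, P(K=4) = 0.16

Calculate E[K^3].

E[K^3] = Σ k^3·P(K=k)
 = (-1)·0.18 + 0·0.08 + 1·0.26 + 8·0.16 + 27·0.16 + 64·0.16
 = (-0.18) + 0 + 0.26 + 1.28 + 4.32 + 10.24
 = 15.92

15.92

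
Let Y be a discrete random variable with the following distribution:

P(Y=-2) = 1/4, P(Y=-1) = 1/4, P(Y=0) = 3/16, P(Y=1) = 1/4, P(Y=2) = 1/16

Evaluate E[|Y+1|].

1.125

E[|Y+1|] = Σ |y+1|·P(Y=y)
 = 1·1/4 + 0·1/4 + 1·3/16 + 2·1/4 + 3·1/16
 = 1/4 + 0 + 3/16 + 1/2 + 3/16
 = 9/8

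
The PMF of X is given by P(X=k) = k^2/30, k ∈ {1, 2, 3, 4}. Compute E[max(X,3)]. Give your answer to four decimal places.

E[max(X,3)] = Σ max(x,3)·P(X=x)
 = 3·1/30 + 3·2/15 + 3·3/10 + 4·8/15
 = 1/10 + 2/5 + 9/10 + 32/15
 = 53/15

3.5333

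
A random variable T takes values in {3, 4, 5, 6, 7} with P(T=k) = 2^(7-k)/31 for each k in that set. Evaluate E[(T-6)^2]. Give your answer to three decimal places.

5.839

E[(T-6)^2] = Σ (t-6)^2·P(T=t)
 = 9·16/31 + 4·8/31 + 1·4/31 + 0·2/31 + 1·1/31
 = 144/31 + 32/31 + 4/31 + 0 + 1/31
 = 181/31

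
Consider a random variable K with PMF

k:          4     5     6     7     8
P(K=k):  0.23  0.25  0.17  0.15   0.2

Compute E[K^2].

E[K^2] = Σ k^2·P(K=k)
 = 16·0.23 + 25·0.25 + 36·0.17 + 49·0.15 + 64·0.2
 = 3.68 + 6.25 + 6.12 + 7.35 + 12.8
 = 36.2

36.2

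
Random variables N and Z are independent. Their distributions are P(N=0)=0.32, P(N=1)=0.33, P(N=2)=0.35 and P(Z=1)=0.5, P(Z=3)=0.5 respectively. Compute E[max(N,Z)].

2.175

E[max(N,Z)] = Σ_n Σ_z max(n,z) · P(N=n)P(Z=z)
 = 1·0.16 + 3·0.16 + 1·0.165 + 3·0.165 + 2·0.175 + 3·0.175
 = 0.16 + 0.48 + 0.165 + 0.495 + 0.35 + 0.525
 = 2.175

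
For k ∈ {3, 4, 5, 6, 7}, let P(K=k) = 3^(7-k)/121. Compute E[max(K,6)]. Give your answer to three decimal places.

6.008

E[max(K,6)] = Σ max(k,6)·P(K=k)
 = 6·81/121 + 6·27/121 + 6·9/121 + 6·3/121 + 7·1/121
 = 486/121 + 162/121 + 54/121 + 18/121 + 7/121
 = 727/121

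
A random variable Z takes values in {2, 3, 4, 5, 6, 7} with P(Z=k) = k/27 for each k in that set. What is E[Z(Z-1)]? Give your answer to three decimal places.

23.852

E[Z(Z-1)] = Σ z(z-1)·P(Z=z)
 = 2·2/27 + 6·1/9 + 12·4/27 + 20·5/27 + 30·2/9 + 42·7/27
 = 4/27 + 2/3 + 16/9 + 100/27 + 20/3 + 98/9
 = 644/27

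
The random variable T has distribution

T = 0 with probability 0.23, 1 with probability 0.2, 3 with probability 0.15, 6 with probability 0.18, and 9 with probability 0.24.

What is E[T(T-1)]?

E[T(T-1)] = Σ t(t-1)·P(T=t)
 = 0·0.23 + 0·0.2 + 6·0.15 + 30·0.18 + 72·0.24
 = 0 + 0 + 0.9 + 5.4 + 17.28
 = 23.58

23.58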